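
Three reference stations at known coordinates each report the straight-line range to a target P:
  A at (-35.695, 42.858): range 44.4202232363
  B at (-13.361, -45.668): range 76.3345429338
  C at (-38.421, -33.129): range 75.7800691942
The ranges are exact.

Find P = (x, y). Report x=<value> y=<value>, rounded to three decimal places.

eq1: (x + 35.695)² + (y − 42.858)² = 44.4202232363²
eq2: (x + 13.361)² + (y + 45.668)² = 76.3345429338²
eq3: (x + 38.421)² + (y + 33.129)² = 75.7800691942²
eq2−eq3, eq2−eq1 (x²,y² cancel):
  -50.120·x + 25.078·y = 393.964895
  -44.668·x + 177.052·y = 4700.664857
det = -50.120·177.052 − 25.078·-44.668 = -7753.662136
x = (393.964895·177.052 − 25.078·4700.664857) / -7753.662136 = 6.207518
y = (-50.120·4700.664857 − 393.964895·-44.668) / -7753.662136 = 28.115708

x=6.208 y=28.116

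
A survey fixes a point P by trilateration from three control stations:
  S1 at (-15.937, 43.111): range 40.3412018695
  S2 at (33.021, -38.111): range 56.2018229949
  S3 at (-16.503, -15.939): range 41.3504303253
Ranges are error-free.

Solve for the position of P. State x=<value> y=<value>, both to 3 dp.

eq1: (x + 15.937)² + (y − 43.111)² = 40.3412018695²
eq2: (x − 33.021)² + (y + 38.111)² = 56.2018229949²
eq3: (x + 16.503)² + (y + 15.939)² = 41.3504303253²
eq2−eq3, eq2−eq1 (x²,y² cancel):
  -99.048·x + 44.344·y = -567.647212
  -97.916·x + 162.444·y = 1100.943868
det = -99.048·162.444 − 44.344·-97.916 = -11747.766208
x = (-567.647212·162.444 − 44.344·1100.943868) / -11747.766208 = 12.004932
y = (-99.048·1100.943868 − -567.647212·-97.916) / -11747.766208 = 14.013561

x=12.005 y=14.014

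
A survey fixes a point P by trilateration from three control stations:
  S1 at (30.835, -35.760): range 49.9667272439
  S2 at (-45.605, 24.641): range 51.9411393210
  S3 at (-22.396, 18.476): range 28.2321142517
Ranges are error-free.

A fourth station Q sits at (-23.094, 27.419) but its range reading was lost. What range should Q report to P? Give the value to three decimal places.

eq1: (x − 30.835)² + (y + 35.760)² = 49.9667272439²
eq2: (x + 45.605)² + (y − 24.641)² = 51.9411393210²
eq3: (x + 22.396)² + (y − 18.476)² = 28.2321142517²
eq1−eq2, eq1−eq3 (x²,y² cancel):
  -152.880·x + 120.802·y = 256.211959
  -106.462·x + 108.472·y = 312.990123
det = -152.880·108.472 − 120.802·-106.462 = -3722.376836
x = (256.211959·108.472 − 120.802·312.990123) / -3722.376836 = 2.691294
y = (-152.880·312.990123 − 256.211959·-106.462) / -3722.376836 = 5.526870
|P − Q| = √((2.691294 − -23.094)² + (5.526870 − 27.419)²) = 33.825238

33.825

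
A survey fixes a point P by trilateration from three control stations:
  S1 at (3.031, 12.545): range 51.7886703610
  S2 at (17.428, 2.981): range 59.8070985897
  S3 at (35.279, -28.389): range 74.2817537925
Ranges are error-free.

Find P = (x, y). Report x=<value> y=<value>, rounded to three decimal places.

eq1: (x − 3.031)² + (y − 12.545)² = 51.7886703610²
eq2: (x − 17.428)² + (y − 2.981)² = 59.8070985897²
eq3: (x − 35.279)² + (y + 28.389)² = 74.2817537925²
eq3−eq1, eq3−eq2 (x²,y² cancel):
  -64.496·x + 81.868·y = 951.733393
  -35.702·x + 62.740·y = 202.968288
det = -64.496·62.740 − 81.868·-35.702 = -1123.627704
x = (951.733393·62.740 − 81.868·202.968288) / -1123.627704 = -38.353580
y = (-64.496·202.968288 − 951.733393·-35.702) / -1123.627704 = -18.589914

x=-38.354 y=-18.590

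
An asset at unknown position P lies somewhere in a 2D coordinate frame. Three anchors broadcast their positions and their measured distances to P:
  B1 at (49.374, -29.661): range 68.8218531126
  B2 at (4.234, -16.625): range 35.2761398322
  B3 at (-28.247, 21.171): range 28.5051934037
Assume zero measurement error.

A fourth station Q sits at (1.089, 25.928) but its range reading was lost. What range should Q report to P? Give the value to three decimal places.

7.579

eq1: (x − 49.374)² + (y + 29.661)² = 68.8218531126²
eq2: (x − 4.234)² + (y + 16.625)² = 35.2761398322²
eq3: (x + 28.247)² + (y − 21.171)² = 28.5051934037²
eq2−eq3, eq2−eq1 (x²,y² cancel):
  -64.962·x + 75.592·y = 1383.646859
  90.280·x − 26.072·y = -468.792008
det = -64.962·-26.072 − 75.592·90.280 = -5130.756496
x = (1383.646859·-26.072 − 75.592·-468.792008) / -5130.756496 = 0.124254
y = (-64.962·-468.792008 − 1383.646859·90.280) / -5130.756496 = 18.410925
|P − Q| = √((0.124254 − 1.089)² + (18.410925 − 25.928)²) = 7.578730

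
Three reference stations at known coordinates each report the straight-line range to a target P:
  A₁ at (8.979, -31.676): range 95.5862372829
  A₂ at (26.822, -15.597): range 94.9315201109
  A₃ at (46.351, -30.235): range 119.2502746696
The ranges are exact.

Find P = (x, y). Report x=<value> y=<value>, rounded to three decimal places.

x=-43.408 y=48.276

eq1: (x − 8.979)² + (y + 31.676)² = 95.5862372829²
eq2: (x − 26.822)² + (y + 15.597)² = 94.9315201109²
eq3: (x − 46.351)² + (y + 30.235)² = 119.2502746696²
eq2−eq3, eq2−eq1 (x²,y² cancel):
  39.058·x − 29.276·y = -3108.750165
  -35.686·x − 32.158·y = -3.429923
det = 39.058·-32.158 − -29.276·-35.686 = -2300.770500
x = (-3108.750165·-32.158 − -29.276·-3.429923) / -2300.770500 = -43.407534
y = (39.058·-3.429923 − -3108.750165·-35.686) / -2300.770500 = 48.276360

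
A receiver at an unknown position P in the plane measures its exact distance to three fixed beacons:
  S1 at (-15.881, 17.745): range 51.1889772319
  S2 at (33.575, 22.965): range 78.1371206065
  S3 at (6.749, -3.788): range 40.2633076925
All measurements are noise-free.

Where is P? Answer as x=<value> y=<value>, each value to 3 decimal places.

eq1: (x + 15.881)² + (y − 17.745)² = 51.1889772319²
eq2: (x − 33.575)² + (y − 22.965)² = 78.1371206065²
eq3: (x − 6.749)² + (y + 3.788)² = 40.2633076925²
eq2−eq3, eq2−eq1 (x²,y² cancel):
  -53.652·x − 53.506·y = 2889.501765
  -98.912·x − 10.440·y = 2397.517563
det = -53.652·-10.440 − -53.506·-98.912 = -4732.258592
x = (2889.501765·-10.440 − -53.506·2397.517563) / -4732.258592 = -20.733266
y = (-53.652·2397.517563 − 2889.501765·-98.912) / -4732.258592 = -33.213482

x=-20.733 y=-33.213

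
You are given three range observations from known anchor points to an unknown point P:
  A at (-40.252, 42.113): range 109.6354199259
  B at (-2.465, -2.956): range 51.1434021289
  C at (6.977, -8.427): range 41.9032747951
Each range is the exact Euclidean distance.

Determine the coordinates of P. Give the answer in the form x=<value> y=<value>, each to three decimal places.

x=24.018 y=-46.709

eq1: (x + 40.252)² + (y − 42.113)² = 109.6354199259²
eq2: (x + 2.465)² + (y + 2.956)² = 51.1434021289²
eq3: (x − 6.977)² + (y + 8.427)² = 41.9032747951²
eq3−eq2, eq3−eq1 (x²,y² cancel):
  -18.884·x + 10.942·y = -964.641840
  -94.458·x + 101.080·y = -6990.005449
det = -18.884·101.080 − 10.942·-94.458 = -875.235284
x = (-964.641840·101.080 − 10.942·-6990.005449) / -875.235284 = 24.017950
y = (-18.884·-6990.005449 − -964.641840·-94.458) / -875.235284 = -46.708725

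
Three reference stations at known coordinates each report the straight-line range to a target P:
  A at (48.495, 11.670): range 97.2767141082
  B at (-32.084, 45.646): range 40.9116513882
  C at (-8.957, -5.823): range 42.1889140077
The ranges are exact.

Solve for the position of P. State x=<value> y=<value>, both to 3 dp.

eq1: (x − 48.495)² + (y − 11.670)² = 97.2767141082²
eq2: (x + 32.084)² + (y − 45.646)² = 40.9116513882²
eq3: (x + 8.957)² + (y + 5.823)² = 42.1889140077²
eq2−eq3, eq2−eq1 (x²,y² cancel):
  46.254·x − 102.938·y = -3104.946440
  161.158·x − 67.952·y = -8413.982335
det = 46.254·-67.952 − -102.938·161.158 = 13446.230396
x = (-3104.946440·-67.952 − -102.938·-8413.982335) / 13446.230396 = -48.722294
y = (46.254·-8413.982335 − -3104.946440·161.158) / 13446.230396 = 8.270468

x=-48.722 y=8.270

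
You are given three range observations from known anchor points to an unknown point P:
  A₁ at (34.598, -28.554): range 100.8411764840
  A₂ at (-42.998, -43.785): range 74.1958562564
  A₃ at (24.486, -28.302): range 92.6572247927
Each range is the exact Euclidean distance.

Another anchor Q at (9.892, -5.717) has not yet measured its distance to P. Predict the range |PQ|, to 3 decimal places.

eq1: (x − 34.598)² + (y + 28.554)² = 100.8411764840²
eq2: (x + 42.998)² + (y + 43.785)² = 74.1958562564²
eq3: (x − 24.486)² + (y + 28.302)² = 92.6572247927²
eq1−eq3, eq1−eq2 (x²,y² cancel):
  -20.224·x + 0.504·y = 971.796448
  -155.192·x − 30.462·y = 6417.519498
det = -20.224·-30.462 − 0.504·-155.192 = 694.280256
x = (971.796448·-30.462 − 0.504·6417.519498) / 694.280256 = -47.296885
y = (-20.224·6417.519498 − 971.796448·-155.192) / 694.280256 = 30.286214
|P − Q| = √((-47.296885 − 9.892)² + (30.286214 − -5.717)²) = 67.578102

67.578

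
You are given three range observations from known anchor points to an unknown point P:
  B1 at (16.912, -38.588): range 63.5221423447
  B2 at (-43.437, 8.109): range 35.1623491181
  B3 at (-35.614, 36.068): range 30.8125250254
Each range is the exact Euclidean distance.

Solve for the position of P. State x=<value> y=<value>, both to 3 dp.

eq1: (x − 16.912)² + (y + 38.588)² = 63.5221423447²
eq2: (x + 43.437)² + (y − 8.109)² = 35.1623491181²
eq3: (x + 35.614)² + (y − 36.068)² = 30.8125250254²
eq1−eq2, eq1−eq3 (x²,y² cancel):
  -120.698·x + 93.394·y = 2976.151135
  -105.052·x + 149.312·y = 3879.859002
det = -120.698·149.312 − 93.394·-105.052 = -8210.433288
x = (2976.151135·149.312 − 93.394·3879.859002) / -8210.433288 = -9.989671
y = (-120.698·3879.859002 − 2976.151135·-105.052) / -8210.433288 = 18.956441

x=-9.990 y=18.956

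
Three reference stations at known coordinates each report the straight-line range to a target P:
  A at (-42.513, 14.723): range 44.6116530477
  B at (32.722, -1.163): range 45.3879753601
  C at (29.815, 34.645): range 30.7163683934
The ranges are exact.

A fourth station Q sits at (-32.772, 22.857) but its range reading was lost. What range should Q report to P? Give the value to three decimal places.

eq1: (x + 42.513)² + (y − 14.723)² = 44.6116530477²
eq2: (x − 32.722)² + (y + 1.163)² = 45.3879753601²
eq3: (x − 29.815)² + (y − 34.645)² = 30.7163683934²
eq3−eq2, eq3−eq1 (x²,y² cancel):
  5.814·x − 71.616·y = -2133.701417
  -144.656·x − 39.844·y = -1111.792652
det = 5.814·-39.844 − -71.616·-144.656 = -10591.337112
x = (-2133.701417·-39.844 − -71.616·-1111.792652) / -10591.337112 = -0.509195
y = (5.814·-1111.792652 − -2133.701417·-144.656) / -10591.337112 = 29.752303
|P − Q| = √((-0.509195 − -32.772)² + (29.752303 − 22.857)²) = 32.991420

32.991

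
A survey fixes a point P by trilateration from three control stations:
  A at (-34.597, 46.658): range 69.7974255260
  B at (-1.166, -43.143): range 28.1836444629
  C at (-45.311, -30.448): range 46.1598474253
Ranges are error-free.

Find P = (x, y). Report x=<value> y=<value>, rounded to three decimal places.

x=-1.825 y=-14.967

eq1: (x + 34.597)² + (y − 46.658)² = 69.7974255260²
eq2: (x + 1.166)² + (y + 43.143)² = 28.1836444629²
eq3: (x + 45.311)² + (y + 30.448)² = 46.1598474253²
eq2−eq3, eq2−eq1 (x²,y² cancel):
  -88.290·x + 25.390·y = -218.924279
  -66.862·x + 179.602·y = -2566.119427
det = -88.290·179.602 − 25.390·-66.862 = -14159.434400
x = (-218.924279·179.602 − 25.390·-2566.119427) / -14159.434400 = -1.824546
y = (-88.290·-2566.119427 − -218.924279·-66.862) / -14159.434400 = -14.967050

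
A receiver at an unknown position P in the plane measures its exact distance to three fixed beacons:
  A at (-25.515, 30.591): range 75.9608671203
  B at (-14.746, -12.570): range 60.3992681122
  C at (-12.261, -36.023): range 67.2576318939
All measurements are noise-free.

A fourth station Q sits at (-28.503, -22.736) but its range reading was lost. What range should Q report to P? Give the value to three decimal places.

eq1: (x + 25.515)² + (y − 30.591)² = 75.9608671203²
eq2: (x + 14.746)² + (y + 12.570)² = 60.3992681122²
eq3: (x + 12.261)² + (y + 36.023)² = 67.2576318939²
eq3−eq1, eq3−eq2 (x²,y² cancel):
  -26.508·x + 133.228·y = -1107.628430
  -4.970·x + 46.906·y = -197.021775
det = -26.508·46.906 − 133.228·-4.970 = -581.241088
x = (-1107.628430·46.906 − 133.228·-197.021775) / -581.241088 = 44.225370
y = (-26.508·-197.021775 − -1107.628430·-4.970) / -581.241088 = 0.485616
|P − Q| = √((44.225370 − -28.503)² + (0.485616 − -22.736)²) = 76.345656

76.346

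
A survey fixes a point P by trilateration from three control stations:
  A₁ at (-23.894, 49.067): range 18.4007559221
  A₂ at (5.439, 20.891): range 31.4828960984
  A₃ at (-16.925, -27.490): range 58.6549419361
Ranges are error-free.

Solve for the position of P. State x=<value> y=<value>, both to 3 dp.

eq1: (x + 23.894)² + (y − 49.067)² = 18.4007559221²
eq2: (x − 5.439)² + (y − 20.891)² = 31.4828960984²
eq3: (x + 16.925)² + (y + 27.490)² = 58.6549419361²
eq2−eq3, eq2−eq1 (x²,y² cancel):
  -44.728·x − 96.762·y = -1873.090344
  -58.666·x + 56.352·y = 3165.062051
det = -44.728·56.352 − -96.762·-58.666 = -8197.151748
x = (-1873.090344·56.352 − -96.762·3165.062051) / -8197.151748 = -24.484767
y = (-44.728·3165.062051 − -1873.090344·-58.666) / -8197.151748 = 30.675730

x=-24.485 y=30.676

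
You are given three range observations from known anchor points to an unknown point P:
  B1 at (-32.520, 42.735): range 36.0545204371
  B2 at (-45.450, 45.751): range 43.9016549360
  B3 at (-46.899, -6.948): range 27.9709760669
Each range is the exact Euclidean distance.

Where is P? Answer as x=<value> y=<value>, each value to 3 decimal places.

eq1: (x + 32.520)² + (y − 42.735)² = 36.0545204371²
eq2: (x + 45.450)² + (y − 45.751)² = 43.9016549360²
eq3: (x + 46.899)² + (y + 6.948)² = 27.9709760669²
eq2−eq1, eq2−eq3 (x²,y² cancel):
  25.860·x − 6.032·y = -647.599014
  -2.898·x − 105.398·y = -766.085792
det = 25.860·-105.398 − -6.032·-2.898 = -2743.073016
x = (-647.599014·-105.398 − -6.032·-766.085792) / -2743.073016 = -23.198293
y = (25.860·-766.085792 − -647.599014·-2.898) / -2743.073016 = 7.906359

x=-23.198 y=7.906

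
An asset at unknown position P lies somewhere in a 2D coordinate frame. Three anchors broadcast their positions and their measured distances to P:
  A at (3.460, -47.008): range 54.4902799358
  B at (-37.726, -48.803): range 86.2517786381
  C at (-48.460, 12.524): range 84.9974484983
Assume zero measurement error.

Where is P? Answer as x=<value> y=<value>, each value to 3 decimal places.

x=35.165 y=-2.691

eq1: (x − 3.460)² + (y + 47.008)² = 54.4902799358²
eq2: (x + 37.726)² + (y + 48.803)² = 86.2517786381²
eq3: (x + 48.460)² + (y − 12.524)² = 84.9974484983²
eq2−eq3, eq2−eq1 (x²,y² cancel):
  -21.468·x + 122.654·y = -1084.958642
  82.372·x + 3.590·y = 2886.918490
det = -21.468·3.590 − 122.654·82.372 = -10180.325408
x = (-1084.958642·3.590 − 122.654·2886.918490) / -10180.325408 = 35.164603
y = (-21.468·2886.918490 − -1084.958642·82.372) / -10180.325408 = -2.690862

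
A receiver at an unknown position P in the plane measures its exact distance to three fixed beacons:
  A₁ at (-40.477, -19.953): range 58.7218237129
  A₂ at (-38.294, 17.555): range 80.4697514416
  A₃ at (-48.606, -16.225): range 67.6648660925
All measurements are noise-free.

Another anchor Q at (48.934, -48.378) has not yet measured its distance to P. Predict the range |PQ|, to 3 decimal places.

36.306

eq1: (x + 40.477)² + (y + 19.953)² = 58.7218237129²
eq2: (x + 38.294)² + (y − 17.555)² = 80.4697514416²
eq3: (x + 48.606)² + (y + 16.225)² = 67.6648660925²
eq2−eq1, eq2−eq3 (x²,y² cancel):
  -4.366·x − 75.016·y = 3289.029594
  -20.624·x − 67.560·y = 2748.032194
det = -4.366·-67.560 − -75.016·-20.624 = -1252.163024
x = (3289.029594·-67.560 − -75.016·2748.032194) / -1252.163024 = 12.826170
y = (-4.366·2748.032194 − 3289.029594·-20.624) / -1252.163024 = -44.590869
|P − Q| = √((12.826170 − 48.934)² + (-44.590869 − -48.378)²) = 36.305891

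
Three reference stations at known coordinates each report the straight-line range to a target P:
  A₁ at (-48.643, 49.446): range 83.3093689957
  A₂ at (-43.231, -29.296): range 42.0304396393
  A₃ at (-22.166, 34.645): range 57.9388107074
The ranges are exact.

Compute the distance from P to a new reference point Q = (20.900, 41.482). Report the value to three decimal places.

eq1: (x + 48.643)² + (y − 49.446)² = 83.3093689957²
eq2: (x + 43.231)² + (y + 29.296)² = 42.0304396393²
eq3: (x + 22.166)² + (y − 34.645)² = 57.9388107074²
eq1−eq3, eq1−eq2 (x²,y² cancel):
  52.954·x − 29.602·y = 464.104392
  10.824·x − 157.484·y = 3090.019718
det = 52.954·-157.484 − -29.602·10.824 = -8018.995688
x = (464.104392·-157.484 − -29.602·3090.019718) / -8018.995688 = -2.292276
y = (52.954·3090.019718 − 464.104392·10.824) / -8018.995688 = -19.778716
|P − Q| = √((-2.292276 − 20.900)² + (-19.778716 − 41.482)²) = 65.503870

65.504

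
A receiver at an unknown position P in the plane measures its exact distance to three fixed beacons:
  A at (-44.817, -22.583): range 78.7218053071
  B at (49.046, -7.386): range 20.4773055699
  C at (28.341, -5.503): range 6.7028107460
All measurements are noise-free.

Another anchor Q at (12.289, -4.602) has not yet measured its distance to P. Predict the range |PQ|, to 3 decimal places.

eq1: (x + 44.817)² + (y + 22.583)² = 78.7218053071²
eq2: (x − 49.046)² + (y + 7.386)² = 20.4773055699²
eq3: (x − 28.341)² + (y + 5.503)² = 6.7028107460²
eq1−eq3, eq1−eq2 (x²,y² cancel):
  146.316·x + 34.160·y = 4467.134871
  187.726·x + 30.394·y = 5719.310321
det = 146.316·30.394 − 34.160·187.726 = -1965.591656
x = (4467.134871·30.394 − 34.160·5719.310321) / -1965.591656 = 30.320409
y = (146.316·5719.310321 − 4467.134871·187.726) / -1965.591656 = 0.900875
|P − Q| = √((30.320409 − 12.289)² + (0.900875 − -4.602)²) = 18.852410

18.852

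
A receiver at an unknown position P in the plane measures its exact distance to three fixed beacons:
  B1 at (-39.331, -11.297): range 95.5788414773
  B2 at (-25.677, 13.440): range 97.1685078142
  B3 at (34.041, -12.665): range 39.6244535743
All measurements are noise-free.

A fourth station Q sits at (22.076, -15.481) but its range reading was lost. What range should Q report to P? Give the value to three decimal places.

43.032

eq1: (x + 39.331)² + (y + 11.297)² = 95.5788414773²
eq2: (x + 25.677)² + (y − 13.440)² = 97.1685078142²
eq3: (x − 34.041)² + (y + 12.665)² = 39.6244535743²
eq3−eq2, eq3−eq1 (x²,y² cancel):
  -119.436·x + 52.210·y = -8350.871567
  -146.744·x + 2.736·y = -7209.859753
det = -119.436·2.736 − 52.210·-146.744 = 7334.727344
x = (-8350.871567·2.736 − 52.210·-7209.859753) / 7334.727344 = 48.206126
y = (-119.436·-7209.859753 − -8350.871567·-146.744) / 7334.727344 = -49.671034
|P − Q| = √((48.206126 − 22.076)² + (-49.671034 − -15.481)²) = 43.031871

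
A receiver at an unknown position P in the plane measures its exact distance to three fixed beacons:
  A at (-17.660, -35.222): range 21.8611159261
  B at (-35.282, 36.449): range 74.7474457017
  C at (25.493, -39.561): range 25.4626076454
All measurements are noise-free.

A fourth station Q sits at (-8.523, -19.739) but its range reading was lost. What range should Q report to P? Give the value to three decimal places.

13.990

eq1: (x + 17.660)² + (y + 35.222)² = 21.8611159261²
eq2: (x + 35.282)² + (y − 36.449)² = 74.7474457017²
eq3: (x − 25.493)² + (y + 39.561)² = 25.4626076454²
eq3−eq1, eq3−eq2 (x²,y² cancel):
  -86.306·x + 8.678·y = -492.064887
  -121.550·x + 152.020·y = -4580.452896
det = -86.306·152.020 − 8.678·-121.550 = -12065.427220
x = (-492.064887·152.020 − 8.678·-4580.452896) / -12065.427220 = 2.905370
y = (-86.306·-4580.452896 − -492.064887·-121.550) / -12065.427220 = -27.807559
|P − Q| = √((2.905370 − -8.523)² + (-27.807559 − -19.739)²) = 13.989614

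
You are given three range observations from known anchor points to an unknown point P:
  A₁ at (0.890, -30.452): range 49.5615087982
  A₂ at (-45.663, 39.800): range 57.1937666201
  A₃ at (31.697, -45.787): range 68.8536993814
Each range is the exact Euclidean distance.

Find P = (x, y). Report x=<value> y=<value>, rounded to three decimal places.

x=7.484 y=18.669

eq1: (x − 0.890)² + (y + 30.452)² = 49.5615087982²
eq2: (x + 45.663)² + (y − 39.800)² = 57.1937666201²
eq3: (x − 31.697)² + (y + 45.787)² = 68.8536993814²
eq2−eq1, eq2−eq3 (x²,y² cancel):
  93.106·x − 140.504·y = -1926.249379
  154.720·x − 171.174·y = -2037.705369
det = 93.106·-171.174 − -140.504·154.720 = 5801.452436
x = (-1926.249379·-171.174 − -140.504·-2037.705369) / 5801.452436 = 7.483998
y = (93.106·-2037.705369 − -1926.249379·154.720) / 5801.452436 = 18.668895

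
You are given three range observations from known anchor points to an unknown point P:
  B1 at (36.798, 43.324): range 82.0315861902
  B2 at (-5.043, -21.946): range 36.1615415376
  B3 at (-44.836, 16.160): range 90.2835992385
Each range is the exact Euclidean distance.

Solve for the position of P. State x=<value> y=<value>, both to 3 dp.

x=27.283 y=-38.154

eq1: (x − 36.798)² + (y − 43.324)² = 82.0315861902²
eq2: (x + 5.043)² + (y + 21.946)² = 36.1615415376²
eq3: (x + 44.836)² + (y − 16.160)² = 90.2835992385²
eq1−eq3, eq1−eq2 (x²,y² cancel):
  -163.268·x − 54.328·y = -2381.596443
  -83.682·x − 130.540·y = 2697.521032
det = -163.268·-130.540 − -54.328·-83.682 = 16766.729024
x = (-2381.596443·-130.540 − -54.328·2697.521032) / 16766.729024 = 27.282872
y = (-163.268·2697.521032 − -2381.596443·-83.682) / 16766.729024 = -38.153871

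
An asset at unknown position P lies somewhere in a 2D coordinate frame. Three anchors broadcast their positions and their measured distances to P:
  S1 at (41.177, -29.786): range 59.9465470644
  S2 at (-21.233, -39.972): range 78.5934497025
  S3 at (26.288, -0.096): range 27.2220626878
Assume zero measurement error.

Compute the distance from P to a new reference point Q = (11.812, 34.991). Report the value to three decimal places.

12.228

eq1: (x − 41.177)² + (y + 29.786)² = 59.9465470644²
eq2: (x + 21.233)² + (y + 39.972)² = 78.5934497025²
eq3: (x − 26.288)² + (y + 0.096)² = 27.2220626878²
eq2−eq1, eq2−eq3 (x²,y² cancel):
  124.820·x + 20.372·y = 3117.491883
  95.042·x + 79.752·y = 4078.356726
det = 124.820·79.752 − 20.372·95.042 = 8018.449016
x = (3117.491883·79.752 − 20.372·4078.356726) / 8018.449016 = 20.645131
y = (124.820·4078.356726 − 3117.491883·95.042) / 8018.449016 = 26.534785
|P − Q| = √((20.645131 − 11.812)² + (26.534785 − 34.991)²) = 12.228318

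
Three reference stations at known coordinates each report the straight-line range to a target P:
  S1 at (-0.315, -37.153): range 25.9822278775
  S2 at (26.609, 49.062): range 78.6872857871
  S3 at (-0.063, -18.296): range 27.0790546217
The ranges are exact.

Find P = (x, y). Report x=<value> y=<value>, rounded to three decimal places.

x=24.545 y=-29.598

eq1: (x + 0.315)² + (y + 37.153)² = 25.9822278775²
eq2: (x − 26.609)² + (y − 49.062)² = 78.6872857871²
eq3: (x + 0.063)² + (y + 18.296)² = 27.0790546217²
eq1−eq3, eq1−eq2 (x²,y² cancel):
  0.504·x + 37.714·y = -1103.896083
  53.848·x + 172.430·y = -3781.938688
det = 0.504·172.430 − 37.714·53.848 = -1943.918752
x = (-1103.896083·172.430 − 37.714·-3781.938688) / -1943.918752 = 24.544630
y = (0.504·-3781.938688 − -1103.896083·53.848) / -1943.918752 = -29.598202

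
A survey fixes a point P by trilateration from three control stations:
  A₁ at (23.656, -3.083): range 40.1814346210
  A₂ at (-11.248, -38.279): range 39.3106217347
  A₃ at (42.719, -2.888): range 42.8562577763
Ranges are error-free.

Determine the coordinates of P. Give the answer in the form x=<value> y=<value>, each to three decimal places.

x=27.772 y=-43.053

eq1: (x − 23.656)² + (y + 3.083)² = 40.1814346210²
eq2: (x + 11.248)² + (y + 38.279)² = 39.3106217347²
eq3: (x − 42.719)² + (y + 2.888)² = 42.8562577763²
eq3−eq1, eq3−eq2 (x²,y² cancel):
  -38.126·x − 0.390·y = -1042.031138
  -107.934·x − 70.782·y = 49.879689
det = -38.126·-70.782 − -0.390·-107.934 = 2656.540272
x = (-1042.031138·-70.782 − -0.390·49.879689) / 2656.540272 = 27.771648
y = (-38.126·49.879689 − -1042.031138·-107.934) / 2656.540272 = -43.053103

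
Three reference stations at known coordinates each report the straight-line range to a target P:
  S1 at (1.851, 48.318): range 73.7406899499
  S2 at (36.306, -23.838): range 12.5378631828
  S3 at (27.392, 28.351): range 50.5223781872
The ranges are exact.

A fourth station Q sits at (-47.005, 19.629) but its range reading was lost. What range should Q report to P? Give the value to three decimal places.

eq1: (x − 1.851)² + (y − 48.318)² = 73.7406899499²
eq2: (x − 36.306)² + (y + 23.838)² = 12.5378631828²
eq3: (x − 27.392)² + (y − 28.351)² = 50.5223781872²
eq2−eq3, eq2−eq1 (x²,y² cancel):
  -17.828·x + 104.378·y = -2727.587700
  -68.910·x + 144.312·y = -4828.811896
det = -17.828·144.312 − 104.378·-68.910 = 4619.893644
x = (-2727.587700·144.312 − 104.378·-4828.811896) / 4619.893644 = 23.896241
y = (-17.828·-4828.811896 − -2727.587700·-68.910) / 4619.893644 = -22.050293
|P − Q| = √((23.896241 − -47.005)² + (-22.050293 − 19.629)²) = 82.244449

82.244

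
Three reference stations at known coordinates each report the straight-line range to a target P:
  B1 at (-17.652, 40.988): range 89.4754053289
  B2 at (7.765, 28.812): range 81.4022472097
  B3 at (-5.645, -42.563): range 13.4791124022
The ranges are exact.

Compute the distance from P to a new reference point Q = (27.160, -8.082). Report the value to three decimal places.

eq1: (x + 17.652)² + (y − 40.988)² = 89.4754053289²
eq2: (x − 7.765)² + (y − 28.812)² = 81.4022472097²
eq3: (x + 5.645)² + (y + 42.563)² = 13.4791124022²
eq1−eq3, eq1−eq2 (x²,y² cancel):
  24.014·x − 167.102·y = 7676.027434
  50.834·x − 24.352·y = 278.339629
det = 24.014·-24.352 − -167.102·50.834 = 7909.674140
x = (7676.027434·-24.352 − -167.102·278.339629) / 7909.674140 = -17.752376
y = (24.014·278.339629 − 7676.027434·50.834) / 7909.674140 = -48.487349
|P − Q| = √((-17.752376 − 27.160)² + (-48.487349 − -8.082)²) = 60.412861

60.413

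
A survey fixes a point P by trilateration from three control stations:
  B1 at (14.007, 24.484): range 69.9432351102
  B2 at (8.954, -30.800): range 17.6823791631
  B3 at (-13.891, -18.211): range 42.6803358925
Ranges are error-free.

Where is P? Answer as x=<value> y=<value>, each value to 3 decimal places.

eq1: (x − 14.007)² + (y − 24.484)² = 69.9432351102²
eq2: (x − 8.954)² + (y + 30.800)² = 17.6823791631²
eq3: (x + 13.891)² + (y + 18.211)² = 42.6803358925²
eq1−eq3, eq1−eq2 (x²,y² cancel):
  -55.796·x − 85.390·y = 2799.383163
  -10.106·x − 110.568·y = 4812.541416
det = -55.796·-110.568 − -85.390·-10.106 = 5306.300788
x = (2799.383163·-110.568 − -85.390·4812.541416) / 5306.300788 = 19.113261
y = (-55.796·4812.541416 − 2799.383163·-10.106) / 5306.300788 = -45.272593

x=19.113 y=-45.273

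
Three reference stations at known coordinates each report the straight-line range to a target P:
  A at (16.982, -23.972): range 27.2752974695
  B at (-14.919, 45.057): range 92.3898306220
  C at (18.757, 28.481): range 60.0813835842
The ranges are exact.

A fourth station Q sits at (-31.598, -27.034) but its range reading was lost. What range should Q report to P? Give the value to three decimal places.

eq1: (x − 16.982)² + (y + 23.972)² = 27.2752974695²
eq2: (x + 14.919)² + (y − 45.057)² = 92.3898306220²
eq3: (x − 18.757)² + (y − 28.481)² = 60.0813835842²
eq3−eq1, eq3−eq2 (x²,y² cancel):
  -3.550·x − 104.906·y = 2565.883499
  -67.352·x + 33.152·y = -3836.390749
det = -3.550·33.152 − -104.906·-67.352 = -7183.318512
x = (2565.883499·33.152 − -104.906·-3836.390749) / -7183.318512 = 44.185182
y = (-3.550·-3836.390749 − 2565.883499·-67.352) / -7183.318512 = -25.954101
|P − Q| = √((44.185182 − -31.598)² + (-25.954101 − -27.034)²) = 75.790876

75.791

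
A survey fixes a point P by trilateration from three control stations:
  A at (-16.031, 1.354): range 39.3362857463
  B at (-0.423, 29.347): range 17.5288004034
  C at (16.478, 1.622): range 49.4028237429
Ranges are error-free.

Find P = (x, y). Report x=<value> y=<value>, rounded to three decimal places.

x=-13.838 y=40.629

eq1: (x + 16.031)² + (y − 1.354)² = 39.3362857463²
eq2: (x + 0.423)² + (y − 29.347)² = 17.5288004034²
eq3: (x − 16.478)² + (y − 1.622)² = 49.4028237429²
eq3−eq2, eq3−eq1 (x²,y² cancel):
  -33.802·x + 55.450·y = 2720.650120
  -65.018·x − 0.536·y = 877.966526
det = -33.802·-0.536 − 55.450·-65.018 = 3623.365972
x = (2720.650120·-0.536 − 55.450·877.966526) / 3623.365972 = -13.838379
y = (-33.802·877.966526 − 2720.650120·-65.018) / 3623.365972 = 40.629129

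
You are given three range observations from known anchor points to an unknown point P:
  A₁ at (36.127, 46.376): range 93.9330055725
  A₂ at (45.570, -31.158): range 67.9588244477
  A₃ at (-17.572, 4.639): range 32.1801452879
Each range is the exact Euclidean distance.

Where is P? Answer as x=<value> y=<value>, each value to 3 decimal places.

x=-22.273 y=-27.196

eq1: (x − 36.127)² + (y − 46.376)² = 93.9330055725²
eq2: (x − 45.570)² + (y + 31.158)² = 67.9588244477²
eq3: (x + 17.572)² + (y − 4.639)² = 32.1801452879²
eq3−eq2, eq3−eq1 (x²,y² cancel):
  126.284·x − 71.594·y = -865.689711
  107.398·x + 83.474·y = -4662.249785
det = 126.284·83.474 − -71.594·107.398 = 18230.483028
x = (-865.689711·83.474 − -71.594·-4662.249785) / 18230.483028 = -22.273227
y = (126.284·-4662.249785 − -865.689711·107.398) / 18230.483028 = -27.195890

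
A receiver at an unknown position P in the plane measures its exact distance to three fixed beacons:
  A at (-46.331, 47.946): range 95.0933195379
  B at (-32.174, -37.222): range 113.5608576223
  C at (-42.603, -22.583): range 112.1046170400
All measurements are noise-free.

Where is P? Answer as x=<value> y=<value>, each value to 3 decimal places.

eq1: (x + 46.331)² + (y − 47.946)² = 95.0933195379²
eq2: (x + 32.174)² + (y + 37.222)² = 113.5608576223²
eq3: (x + 42.603)² + (y + 22.583)² = 112.1046170400²
eq1−eq3, eq1−eq2 (x²,y² cancel):
  7.456·x − 141.058·y = -5645.078720
  28.314·x − 170.336·y = -5878.065880
det = 7.456·-170.336 − -141.058·28.314 = 2723.890996
x = (-5645.078720·-170.336 − -141.058·-5878.065880) / 2723.890996 = 48.611311
y = (7.456·-5878.065880 − -5645.078720·28.314) / 2723.890996 = 42.589039

x=48.611 y=42.589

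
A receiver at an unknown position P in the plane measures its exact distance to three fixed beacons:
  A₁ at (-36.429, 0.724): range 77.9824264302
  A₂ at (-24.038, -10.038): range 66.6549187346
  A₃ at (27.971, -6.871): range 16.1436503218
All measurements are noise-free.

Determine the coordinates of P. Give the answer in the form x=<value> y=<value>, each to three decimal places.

eq1: (x + 36.429)² + (y − 0.724)² = 77.9824264302²
eq2: (x + 24.038)² + (y + 10.038)² = 66.6549187346²
eq3: (x − 27.971)² + (y + 6.871)² = 16.1436503218²
eq1−eq2, eq1−eq3 (x²,y² cancel):
  24.782·x − 21.524·y = 989.371311
  128.800·x − 15.190·y = 5322.632651
det = 24.782·-15.190 − -21.524·128.800 = 2395.852620
x = (989.371311·-15.190 − -21.524·5322.632651) / 2395.852620 = 41.545041
y = (24.782·5322.632651 − 989.371311·128.800) / 2395.852620 = 1.867585

x=41.545 y=1.868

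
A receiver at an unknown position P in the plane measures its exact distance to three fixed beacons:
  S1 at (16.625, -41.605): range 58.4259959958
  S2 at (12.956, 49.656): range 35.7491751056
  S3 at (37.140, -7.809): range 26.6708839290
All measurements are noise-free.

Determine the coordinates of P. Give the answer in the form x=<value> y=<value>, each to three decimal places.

x=25.430 y=16.154

eq1: (x − 16.625)² + (y + 41.605)² = 58.4259959958²
eq2: (x − 12.956)² + (y − 49.656)² = 35.7491751056²
eq3: (x − 37.140)² + (y + 7.809)² = 26.6708839290²
eq1−eq3, eq1−eq2 (x²,y² cancel):
  41.030·x + 67.592·y = 2135.254390
  -7.338·x + 182.522·y = 2761.803109
det = 41.030·182.522 − 67.592·-7.338 = 7984.867756
x = (2135.254390·182.522 − 67.592·2761.803109) / 7984.867756 = 25.429990
y = (41.030·2761.803109 − 2135.254390·-7.338) / 7984.867756 = 16.153715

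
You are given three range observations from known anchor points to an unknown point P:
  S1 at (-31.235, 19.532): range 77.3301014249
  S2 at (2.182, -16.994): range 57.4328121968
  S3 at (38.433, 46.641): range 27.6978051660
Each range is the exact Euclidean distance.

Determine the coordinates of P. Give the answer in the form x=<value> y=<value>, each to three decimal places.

x=46.094 y=20.024

eq1: (x + 31.235)² + (y − 19.532)² = 77.3301014249²
eq2: (x − 2.182)² + (y + 16.994)² = 57.4328121968²
eq3: (x − 38.433)² + (y − 46.641)² = 27.6978051660²
eq1−eq2, eq1−eq3 (x²,y² cancel):
  66.834·x − 73.052·y = 1617.849581
  139.336·x + 54.218·y = 7508.130296
det = 66.834·54.218 − -73.052·139.336 = 13802.379284
x = (1617.849581·54.218 − -73.052·7508.130296) / 13802.379284 = 46.093539
y = (66.834·7508.130296 − 1617.849581·139.336) / 13802.379284 = 20.023627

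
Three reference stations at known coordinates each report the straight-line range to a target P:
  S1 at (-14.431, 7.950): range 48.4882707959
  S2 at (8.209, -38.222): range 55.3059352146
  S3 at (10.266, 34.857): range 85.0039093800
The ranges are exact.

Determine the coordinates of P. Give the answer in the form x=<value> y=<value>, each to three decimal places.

eq1: (x + 14.431)² + (y − 7.950)² = 48.4882707959²
eq2: (x − 8.209)² + (y + 38.222)² = 55.3059352146²
eq3: (x − 10.266)² + (y − 34.857)² = 85.0039093800²
eq3−eq2, eq3−eq1 (x²,y² cancel):
  -4.114·x − 146.158·y = 4374.825900
  -49.394·x − 53.814·y = 3825.607261
det = -4.114·-53.814 − -146.158·-49.394 = -6997.937456
x = (4374.825900·-53.814 − -146.158·3825.607261) / -6997.937456 = -46.258805
y = (-4.114·3825.607261 − 4374.825900·-49.394) / -6997.937456 = -28.630093

x=-46.259 y=-28.630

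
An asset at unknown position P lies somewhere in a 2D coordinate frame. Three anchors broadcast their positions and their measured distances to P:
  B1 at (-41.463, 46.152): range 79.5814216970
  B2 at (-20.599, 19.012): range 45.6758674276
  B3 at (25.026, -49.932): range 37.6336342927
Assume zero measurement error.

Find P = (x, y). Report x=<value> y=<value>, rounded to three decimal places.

eq1: (x + 41.463)² + (y − 46.152)² = 79.5814216970²
eq2: (x + 20.599)² + (y − 19.012)² = 45.6758674276²
eq3: (x − 25.026)² + (y + 49.932)² = 37.6336342927²
eq2−eq1, eq2−eq3 (x²,y² cancel):
  -41.728·x + 54.280·y = -1183.505286
  91.250·x − 137.888·y = 3003.724790
det = -41.728·-137.888 − 54.280·91.250 = 800.740464
x = (-1183.505286·-137.888 − 54.280·3003.724790) / 800.740464 = 0.186072
y = (-41.728·3003.724790 − -1183.505286·91.250) / 800.740464 = -21.660665

x=0.186 y=-21.661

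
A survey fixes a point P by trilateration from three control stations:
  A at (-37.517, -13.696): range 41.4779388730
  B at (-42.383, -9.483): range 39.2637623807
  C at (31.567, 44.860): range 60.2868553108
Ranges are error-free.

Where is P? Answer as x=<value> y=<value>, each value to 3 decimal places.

x=-25.716 y=26.068

eq1: (x + 37.517)² + (y + 13.696)² = 41.4779388730²
eq2: (x + 42.383)² + (y + 9.483)² = 39.2637623807²
eq3: (x − 31.567)² + (y − 44.860)² = 60.2868553108²
eq1−eq3, eq1−eq2 (x²,y² cancel):
  138.168·x + 117.112·y = -500.296126
  -9.732·x + 8.426·y = 469.916650
det = 138.168·8.426 − 117.112·-9.732 = 2303.937552
x = (-500.296126·8.426 − 117.112·469.916650) / 2303.937552 = -25.716137
y = (138.168·469.916650 − -500.296126·-9.732) / 2303.937552 = 26.067791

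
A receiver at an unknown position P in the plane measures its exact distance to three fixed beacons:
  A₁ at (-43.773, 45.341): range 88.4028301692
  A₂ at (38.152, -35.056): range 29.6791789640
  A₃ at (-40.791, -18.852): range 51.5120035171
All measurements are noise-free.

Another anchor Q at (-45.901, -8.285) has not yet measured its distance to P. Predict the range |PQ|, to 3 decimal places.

58.601

eq1: (x + 43.773)² + (y − 45.341)² = 88.4028301692²
eq2: (x − 38.152)² + (y + 35.056)² = 29.6791789640²
eq3: (x + 40.791)² + (y + 18.852)² = 51.5120035171²
eq3−eq2, eq3−eq1 (x²,y² cancel):
  157.886·x − 32.408·y = 2437.827497
  -5.964·x + 128.386·y = -3208.995651
det = 157.886·128.386 − -32.408·-5.964 = 20077.070684
x = (2437.827497·128.386 − -32.408·-3208.995651) / 20077.070684 = 10.409177
y = (157.886·-3208.995651 − 2437.827497·-5.964) / 20077.070684 = -24.511359
|P − Q| = √((10.409177 − -45.901)² + (-24.511359 − -8.285)²) = 58.601457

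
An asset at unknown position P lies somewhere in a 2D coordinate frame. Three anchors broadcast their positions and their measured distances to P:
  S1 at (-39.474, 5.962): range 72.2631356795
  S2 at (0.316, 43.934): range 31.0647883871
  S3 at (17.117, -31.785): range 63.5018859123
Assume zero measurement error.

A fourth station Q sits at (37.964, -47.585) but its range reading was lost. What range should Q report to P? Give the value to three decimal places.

78.867

eq1: (x + 39.474)² + (y − 5.962)² = 72.2631356795²
eq2: (x − 0.316)² + (y − 43.934)² = 31.0647883871²
eq3: (x − 17.117)² + (y + 31.785)² = 63.5018859123²
eq2−eq3, eq2−eq1 (x²,y² cancel):
  33.602·x − 151.438·y = -3694.486735
  -79.580·x − 75.944·y = -4593.493793
det = 33.602·-75.944 − -151.438·-79.580 = -14603.306328
x = (-3694.486735·-75.944 − -151.438·-4593.493793) / -14603.306328 = 28.422016
y = (33.602·-4593.493793 − -3694.486735·-79.580) / -14603.306328 = 30.702488
|P − Q| = √((28.422016 − 37.964)² + (30.702488 − -47.585)²) = 78.866851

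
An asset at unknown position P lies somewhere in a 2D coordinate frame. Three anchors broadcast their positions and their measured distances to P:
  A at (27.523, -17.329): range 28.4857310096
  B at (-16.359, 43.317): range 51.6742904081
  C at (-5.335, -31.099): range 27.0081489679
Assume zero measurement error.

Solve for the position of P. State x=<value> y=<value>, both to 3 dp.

x=1.817 y=-5.055

eq1: (x − 27.523)² + (y + 17.329)² = 28.4857310096²
eq2: (x + 16.359)² + (y − 43.317)² = 51.6742904081²
eq3: (x + 5.335)² + (y + 31.099)² = 27.0081489679²
eq2−eq3, eq2−eq1 (x²,y² cancel):
  22.048·x − 148.832·y = 792.422835
  87.764·x − 121.292·y = 772.625818
det = 22.048·-121.292 − -148.832·87.764 = 10387.845632
x = (792.422835·-121.292 − -148.832·772.625818) / 10387.845632 = 1.817210
y = (22.048·772.625818 − 792.422835·87.764) / 10387.845632 = -5.055075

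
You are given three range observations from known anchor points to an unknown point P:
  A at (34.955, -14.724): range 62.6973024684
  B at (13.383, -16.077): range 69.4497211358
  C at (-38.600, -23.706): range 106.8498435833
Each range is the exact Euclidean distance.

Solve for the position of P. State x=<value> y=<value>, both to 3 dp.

x=40.894 y=47.691

eq1: (x − 34.955)² + (y + 14.724)² = 62.6973024684²
eq2: (x − 13.383)² + (y + 16.077)² = 69.4497211358²
eq3: (x + 38.600)² + (y + 23.706)² = 106.8498435833²
eq3−eq2, eq3−eq1 (x²,y² cancel):
  103.966·x + 15.258·y = 4979.265490
  147.110·x + 17.964·y = 6872.651102
det = 103.966·17.964 − 15.258·147.110 = -376.959156
x = (4979.265490·17.964 − 15.258·6872.651102) / -376.959156 = 40.894046
y = (103.966·6872.651102 − 4979.265490·147.110) / -376.959156 = 47.691378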